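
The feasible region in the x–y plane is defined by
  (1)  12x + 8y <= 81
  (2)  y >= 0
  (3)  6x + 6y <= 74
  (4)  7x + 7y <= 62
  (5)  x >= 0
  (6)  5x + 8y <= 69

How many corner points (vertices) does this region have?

Of the 14 pairwise boundary intersections, those satisfying every inequality are:
  (27/4, 0)
  (71/28, 177/28)
  (0, 0)
  (13/21, 173/21)
  (0, 69/8)

5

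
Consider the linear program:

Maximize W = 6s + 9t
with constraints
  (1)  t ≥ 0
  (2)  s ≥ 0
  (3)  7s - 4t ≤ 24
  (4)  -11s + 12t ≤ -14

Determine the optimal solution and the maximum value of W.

s = 29/5, t = 83/20, maximum W = 1443/20

Vertices and W = 6s + 9t:
  (24/7, 0) → W = 144/7
  (14/11, 0) → W = 84/11
  (29/5, 83/20) → W = 1443/20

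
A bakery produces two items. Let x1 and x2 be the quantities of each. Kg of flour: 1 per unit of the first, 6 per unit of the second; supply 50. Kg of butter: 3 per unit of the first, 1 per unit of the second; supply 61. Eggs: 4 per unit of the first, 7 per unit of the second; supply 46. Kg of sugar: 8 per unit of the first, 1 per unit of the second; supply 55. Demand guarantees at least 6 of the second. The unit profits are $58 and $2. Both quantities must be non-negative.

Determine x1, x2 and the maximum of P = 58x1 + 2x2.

x1 = 1, x2 = 6, maximum P = 70

Vertices and P = 58x1 + 2x2:
  (0, 46/7) → P = 92/7
  (0, 6) → P = 12
  (1, 6) → P = 70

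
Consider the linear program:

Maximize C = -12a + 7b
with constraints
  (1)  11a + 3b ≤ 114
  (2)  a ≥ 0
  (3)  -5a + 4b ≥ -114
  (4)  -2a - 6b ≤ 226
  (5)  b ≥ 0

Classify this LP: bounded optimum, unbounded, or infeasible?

Vertices and C = -12a + 7b:
  (0, 38) → C = 266
  (114/11, 0) → C = -1368/11
  (0, 0) → C = 0
The feasible region has finitely many vertices and no improving ray; the maximum is 266 at (0, 38).

bounded optimum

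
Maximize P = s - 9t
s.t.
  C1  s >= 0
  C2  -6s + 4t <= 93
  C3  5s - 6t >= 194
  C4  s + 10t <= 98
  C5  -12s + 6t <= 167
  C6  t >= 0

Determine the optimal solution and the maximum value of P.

Extreme points and P = s - 9t:
  (316/7, 37/7) → P = -17/7
  (194/5, 0) → P = 194/5
  (98, 0) → P = 98

s = 98, t = 0, maximum P = 98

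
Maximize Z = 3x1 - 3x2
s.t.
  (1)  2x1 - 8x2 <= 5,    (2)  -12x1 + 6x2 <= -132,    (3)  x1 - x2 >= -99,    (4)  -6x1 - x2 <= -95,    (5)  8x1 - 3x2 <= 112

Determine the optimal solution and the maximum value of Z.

x1 = 397/26, x2 = 44/13, maximum Z = 927/26

Feasible corners and Z = 3x1 - 3x2:
  (117/8, 29/4) → Z = 177/8
  (23, 24) → Z = -3
  (397/26, 44/13) → Z = 927/26

The binding constraints are -6x1 - x2 = -95 and 8x1 - 3x2 = 112.
Solving simultaneously gives x1 = 397/26, x2 = 44/13.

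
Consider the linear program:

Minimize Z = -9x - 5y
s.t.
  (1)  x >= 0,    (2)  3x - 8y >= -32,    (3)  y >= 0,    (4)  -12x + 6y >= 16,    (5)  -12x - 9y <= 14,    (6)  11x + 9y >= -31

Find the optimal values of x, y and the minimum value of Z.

x = 32/39, y = 56/13, minimum Z = -376/13

Corner points and Z = -9x - 5y:
  (0, 4) → Z = -20
  (0, 8/3) → Z = -40/3
  (32/39, 56/13) → Z = -376/13

The binding constraints are 3x - 8y = -32 and -12x + 6y = 16.
Solving simultaneously gives x = 32/39, y = 56/13.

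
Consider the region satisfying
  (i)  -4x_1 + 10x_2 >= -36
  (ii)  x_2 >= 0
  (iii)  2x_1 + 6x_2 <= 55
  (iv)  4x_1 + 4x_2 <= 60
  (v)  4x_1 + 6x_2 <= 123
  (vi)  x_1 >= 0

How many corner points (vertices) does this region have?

5

Pairwise boundary intersections that survive every other constraint:
  (9, 0)
  (93/7, 12/7)
  (0, 0)
  (35/4, 25/4)
  (0, 55/6)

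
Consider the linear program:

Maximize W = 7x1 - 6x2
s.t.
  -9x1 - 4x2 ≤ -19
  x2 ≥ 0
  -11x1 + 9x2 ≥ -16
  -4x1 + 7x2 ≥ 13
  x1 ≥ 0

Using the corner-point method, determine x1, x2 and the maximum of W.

Extreme points and W = 7x1 - 6x2:
  (81/79, 193/79) → W = -591/79
  (0, 19/4) → W = -57/2
  (229/41, 207/41) → W = 361/41
The feasible region is unbounded (it extends along (0, 1), (9, 11)), but W strictly decreases along every unbounded feasible direction, so there is no improving ray and the maximum is attained at a vertex.

x1 = 229/41, x2 = 207/41, maximum W = 361/41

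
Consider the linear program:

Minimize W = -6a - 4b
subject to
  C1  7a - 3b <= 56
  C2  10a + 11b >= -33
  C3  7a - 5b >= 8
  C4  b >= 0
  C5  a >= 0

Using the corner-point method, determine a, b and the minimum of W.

a = 128/7, b = 24, minimum W = -1440/7

Feasible corners and W = -6a - 4b:
  (128/7, 24) → W = -1440/7
  (8, 0) → W = -48
  (8/7, 0) → W = -48/7

The binding constraints are 7a - 3b = 56 and 7a - 5b = 8.
Solving simultaneously gives a = 128/7, b = 24.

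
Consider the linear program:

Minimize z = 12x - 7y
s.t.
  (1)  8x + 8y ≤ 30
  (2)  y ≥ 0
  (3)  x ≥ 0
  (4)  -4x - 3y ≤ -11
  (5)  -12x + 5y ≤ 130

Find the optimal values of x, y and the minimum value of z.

Vertices and z = 12x - 7y:
  (15/4, 0) → z = 45
  (0, 15/4) → z = -105/4
  (11/4, 0) → z = 33
  (0, 11/3) → z = -77/3

The binding constraints are 8x + 8y = 30 and x = 0.
Solving simultaneously gives x = 0, y = 15/4.

x = 0, y = 15/4, minimum z = -105/4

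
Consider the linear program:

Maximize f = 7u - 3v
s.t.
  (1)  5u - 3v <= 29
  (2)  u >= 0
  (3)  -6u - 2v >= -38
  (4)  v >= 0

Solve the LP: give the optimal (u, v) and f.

u = 43/7, v = 4/7, maximum f = 289/7

Corner points and f = 7u - 3v:
  (43/7, 4/7) → f = 289/7
  (29/5, 0) → f = 203/5
  (0, 19) → f = -57
  (0, 0) → f = 0

The optimum lies where 5u - 3v = 29 and -6u - 2v = -38.
Solving simultaneously gives u = 43/7, v = 4/7.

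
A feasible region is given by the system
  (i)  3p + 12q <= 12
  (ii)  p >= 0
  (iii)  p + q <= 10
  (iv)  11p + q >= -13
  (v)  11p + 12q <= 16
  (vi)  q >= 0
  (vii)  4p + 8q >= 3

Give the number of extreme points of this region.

The feasible vertices (each the meet of two boundaries and inside every other half-plane) are:
  (0, 1)
  (1/2, 7/8)
  (0, 3/8)
  (16/11, 0)
  (3/4, 0)

5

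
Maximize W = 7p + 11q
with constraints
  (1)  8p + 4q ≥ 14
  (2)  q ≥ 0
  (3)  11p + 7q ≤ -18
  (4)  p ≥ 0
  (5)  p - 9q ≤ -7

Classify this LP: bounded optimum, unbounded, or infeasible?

The boundaries 8p + 4q = 14 and p = 0 meet at (0, 7/2), but that point violates 11p + 7q ≤ -18. Every candidate vertex is excluded by some other constraint, so the feasible region is empty.

infeasible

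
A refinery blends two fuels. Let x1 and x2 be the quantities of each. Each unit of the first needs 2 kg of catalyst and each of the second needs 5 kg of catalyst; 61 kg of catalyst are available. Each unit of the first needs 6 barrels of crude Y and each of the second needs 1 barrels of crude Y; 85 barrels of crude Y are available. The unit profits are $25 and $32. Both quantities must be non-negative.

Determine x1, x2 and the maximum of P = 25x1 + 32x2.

Corner points and P = 25x1 + 32x2:
  (0, 0) → P = 0
  (0, 61/5) → P = 1952/5
  (85/6, 0) → P = 2125/6
  (13, 7) → P = 549

At the optimal vertex, 2x1 + 5x2 = 61 and 6x1 + x2 = 85.
Solving simultaneously gives x1 = 13, x2 = 7.

x1 = 13, x2 = 7, maximum P = 549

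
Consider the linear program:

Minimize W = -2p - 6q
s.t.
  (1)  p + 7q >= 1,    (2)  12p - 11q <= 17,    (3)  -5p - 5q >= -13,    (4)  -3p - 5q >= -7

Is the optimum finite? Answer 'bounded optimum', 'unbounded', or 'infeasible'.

unbounded

From the feasible point (26/19, -1/19), moving in the direction (-5, 3) keeps every constraint satisfied while W decreases without bound.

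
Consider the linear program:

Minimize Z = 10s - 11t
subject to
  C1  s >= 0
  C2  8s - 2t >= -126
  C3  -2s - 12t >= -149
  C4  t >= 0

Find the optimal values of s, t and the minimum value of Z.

s = 0, t = 149/12, minimum Z = -1639/12

Vertices and Z = 10s - 11t:
  (0, 149/12) → Z = -1639/12
  (0, 0) → Z = 0
  (149/2, 0) → Z = 745

The binding constraints are s = 0 and -2s - 12t = -149.
Solving simultaneously gives s = 0, t = 149/12.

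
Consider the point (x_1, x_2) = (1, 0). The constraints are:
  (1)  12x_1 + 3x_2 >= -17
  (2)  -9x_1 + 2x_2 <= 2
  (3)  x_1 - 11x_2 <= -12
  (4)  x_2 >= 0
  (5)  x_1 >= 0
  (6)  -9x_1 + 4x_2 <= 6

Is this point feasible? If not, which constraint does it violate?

not feasible — violates (3)

Constraint (3): x_1 - 11x_2 = 1, which is not ≤ -12. All other constraints are satisfied.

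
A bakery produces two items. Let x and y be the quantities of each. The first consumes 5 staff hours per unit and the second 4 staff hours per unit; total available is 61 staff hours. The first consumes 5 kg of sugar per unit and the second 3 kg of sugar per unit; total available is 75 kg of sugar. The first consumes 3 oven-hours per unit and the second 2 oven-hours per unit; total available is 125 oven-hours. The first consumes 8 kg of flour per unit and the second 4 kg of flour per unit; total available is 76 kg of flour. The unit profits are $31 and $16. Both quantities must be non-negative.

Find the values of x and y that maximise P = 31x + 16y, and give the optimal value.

Extreme points and P = 31x + 16y:
  (0, 0) → P = 0
  (0, 61/4) → P = 244
  (19/2, 0) → P = 589/2
  (5, 9) → P = 299

The binding constraints are 5x + 4y = 61 and 8x + 4y = 76.
Solving simultaneously gives x = 5, y = 9.

x = 5, y = 9, maximum P = 299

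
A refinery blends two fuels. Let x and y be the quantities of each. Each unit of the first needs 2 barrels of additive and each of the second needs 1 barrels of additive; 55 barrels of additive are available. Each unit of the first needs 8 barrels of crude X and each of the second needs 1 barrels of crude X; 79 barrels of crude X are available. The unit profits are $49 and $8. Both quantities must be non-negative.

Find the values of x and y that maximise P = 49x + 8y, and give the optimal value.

Feasible corners and P = 49x + 8y:
  (0, 0) → P = 0
  (0, 55) → P = 440
  (79/8, 0) → P = 3871/8
  (4, 47) → P = 572

x = 4, y = 47, maximum P = 572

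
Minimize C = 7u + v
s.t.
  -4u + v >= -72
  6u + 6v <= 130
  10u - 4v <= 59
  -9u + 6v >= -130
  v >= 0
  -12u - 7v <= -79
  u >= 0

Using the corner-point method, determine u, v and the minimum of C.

Corner points and C = 7u + v:
  (437/42, 473/42) → C = 1766/21
  (0, 65/3) → C = 65/3
  (729/118, 41/59) → C = 5185/118
  (0, 79/7) → C = 79/7

u = 0, v = 79/7, minimum C = 79/7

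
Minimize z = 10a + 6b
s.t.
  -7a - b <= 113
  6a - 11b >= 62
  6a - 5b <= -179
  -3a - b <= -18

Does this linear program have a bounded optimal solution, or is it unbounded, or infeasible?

The boundaries -7a - b = 113 and -3a - b = -18 meet at (-131/4, 465/4), but that point violates 6a - 11b ≥ 62. Every candidate vertex is excluded by some other constraint, so the feasible region is empty.

infeasible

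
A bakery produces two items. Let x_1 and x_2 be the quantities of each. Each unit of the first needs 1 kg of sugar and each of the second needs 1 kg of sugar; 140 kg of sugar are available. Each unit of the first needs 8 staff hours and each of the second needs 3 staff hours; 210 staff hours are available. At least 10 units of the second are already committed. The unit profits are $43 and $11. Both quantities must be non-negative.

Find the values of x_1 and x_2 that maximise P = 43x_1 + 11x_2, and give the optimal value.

Corner points and P = 43x_1 + 11x_2:
  (0, 70) → P = 770
  (0, 10) → P = 110
  (45/2, 10) → P = 2155/2

x_1 = 45/2, x_2 = 10, maximum P = 2155/2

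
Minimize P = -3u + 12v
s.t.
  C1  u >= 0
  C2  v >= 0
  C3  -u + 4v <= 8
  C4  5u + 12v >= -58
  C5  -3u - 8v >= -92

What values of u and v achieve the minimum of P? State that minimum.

Extreme points and P = -3u + 12v:
  (0, 0) → P = 0
  (0, 2) → P = 24
  (92/3, 0) → P = -92
  (76/5, 29/5) → P = 24

The optimum lies where v = 0 and -3u - 8v = -92.
Solving simultaneously gives u = 92/3, v = 0.

u = 92/3, v = 0, minimum P = -92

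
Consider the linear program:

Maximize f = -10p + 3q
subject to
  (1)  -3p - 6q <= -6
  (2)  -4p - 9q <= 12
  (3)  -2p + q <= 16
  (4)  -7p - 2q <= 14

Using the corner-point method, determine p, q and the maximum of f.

Corner points and f = -10p + 3q:
  (42, -20) → f = -480
  (-8/3, 7/3) → f = 101/3
  (-46/11, 84/11) → f = 712/11
The feasible region is unbounded (it extends along (1, 2), (9, -4)), but f strictly decreases along every unbounded feasible direction, so there is no improving ray and the maximum is attained at a vertex.

At the optimal vertex, -2p + q = 16 and -7p - 2q = 14.
Solving simultaneously gives p = -46/11, q = 84/11.

p = -46/11, q = 84/11, maximum f = 712/11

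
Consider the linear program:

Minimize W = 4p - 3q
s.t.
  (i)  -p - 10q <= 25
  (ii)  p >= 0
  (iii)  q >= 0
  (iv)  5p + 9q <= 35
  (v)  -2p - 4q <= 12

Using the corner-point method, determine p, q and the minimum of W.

Corner points and W = 4p - 3q:
  (0, 0) → W = 0
  (0, 35/9) → W = -35/3
  (7, 0) → W = 28

At the optimal vertex, p = 0 and 5p + 9q = 35.
Solving simultaneously gives p = 0, q = 35/9.

p = 0, q = 35/9, minimum W = -35/3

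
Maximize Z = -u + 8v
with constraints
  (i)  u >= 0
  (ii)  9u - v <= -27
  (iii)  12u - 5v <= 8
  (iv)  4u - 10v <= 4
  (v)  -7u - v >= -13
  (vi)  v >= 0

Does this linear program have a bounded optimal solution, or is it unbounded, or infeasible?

infeasible

The boundaries u = 0 and 9u - v = -27 meet at (0, 27), but that point violates -7u - v ≥ -13. Every candidate vertex is excluded by some other constraint, so the feasible region is empty.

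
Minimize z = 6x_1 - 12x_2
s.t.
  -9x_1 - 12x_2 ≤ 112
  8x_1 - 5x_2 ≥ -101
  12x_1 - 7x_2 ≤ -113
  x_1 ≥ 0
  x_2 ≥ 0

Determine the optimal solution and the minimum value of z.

Extreme points and z = 6x_1 - 12x_2:
  (71/2, 77) → z = -711
  (0, 101/5) → z = -1212/5
  (0, 113/7) → z = -1356/7

The optimum lies where 8x_1 - 5x_2 = -101 and 12x_1 - 7x_2 = -113.
Solving simultaneously gives x_1 = 71/2, x_2 = 77.

x_1 = 71/2, x_2 = 77, minimum z = -711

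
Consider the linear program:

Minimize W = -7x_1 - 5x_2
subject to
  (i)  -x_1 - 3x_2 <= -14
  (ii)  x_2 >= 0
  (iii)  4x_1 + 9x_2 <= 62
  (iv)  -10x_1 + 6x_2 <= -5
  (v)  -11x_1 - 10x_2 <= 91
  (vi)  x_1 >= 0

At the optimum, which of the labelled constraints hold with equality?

Vertices and W = -7x_1 - 5x_2:
  (14, 0) → W = -98
  (11/4, 15/4) → W = -38
  (31/2, 0) → W = -217/2
  (139/38, 100/19) → W = -1973/38

The minimum is at (31/2, 0). Substituting into each constraint, equality holds for (ii) and (iii); the remaining constraints have slack.

(ii) and (iii)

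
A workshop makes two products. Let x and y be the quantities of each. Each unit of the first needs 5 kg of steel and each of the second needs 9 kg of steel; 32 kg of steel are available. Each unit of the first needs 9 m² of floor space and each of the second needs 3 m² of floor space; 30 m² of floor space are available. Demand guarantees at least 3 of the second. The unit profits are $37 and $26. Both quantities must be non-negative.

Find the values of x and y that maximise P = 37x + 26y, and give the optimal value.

x = 1, y = 3, maximum P = 115

The optimum lies where 5x + 9y = 32 and y = 3.
Solving simultaneously gives x = 1, y = 3.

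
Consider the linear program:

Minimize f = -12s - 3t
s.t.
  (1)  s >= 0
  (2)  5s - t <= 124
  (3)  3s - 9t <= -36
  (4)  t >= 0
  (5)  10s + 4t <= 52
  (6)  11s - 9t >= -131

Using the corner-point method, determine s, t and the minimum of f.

s = 54/17, t = 86/17, minimum f = -906/17

Corner points and f = -12s - 3t:
  (0, 4) → f = -12
  (0, 13) → f = -39
  (54/17, 86/17) → f = -906/17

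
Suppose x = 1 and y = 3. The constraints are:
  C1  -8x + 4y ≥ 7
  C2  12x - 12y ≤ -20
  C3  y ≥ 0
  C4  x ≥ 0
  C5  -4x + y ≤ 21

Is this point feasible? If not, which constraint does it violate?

Constraint C1: -8x + 4y = 4, which is not ≥ 7. All other constraints are satisfied.

not feasible — violates C1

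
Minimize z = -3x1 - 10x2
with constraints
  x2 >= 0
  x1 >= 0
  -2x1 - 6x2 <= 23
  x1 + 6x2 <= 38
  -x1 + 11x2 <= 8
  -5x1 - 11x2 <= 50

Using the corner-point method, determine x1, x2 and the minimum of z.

Feasible corners and z = -3x1 - 10x2:
  (0, 0) → z = 0
  (38, 0) → z = -114
  (0, 8/11) → z = -80/11
  (370/17, 46/17) → z = -1570/17

The binding constraints are x2 = 0 and x1 + 6x2 = 38.
Solving simultaneously gives x1 = 38, x2 = 0.

x1 = 38, x2 = 0, minimum z = -114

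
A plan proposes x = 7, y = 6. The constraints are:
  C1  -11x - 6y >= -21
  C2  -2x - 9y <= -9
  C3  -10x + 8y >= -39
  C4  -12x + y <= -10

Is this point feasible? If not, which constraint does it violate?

Constraint C1: -11x - 6y = -113, which is not ≥ -21. All other constraints are satisfied.

not feasible — violates C1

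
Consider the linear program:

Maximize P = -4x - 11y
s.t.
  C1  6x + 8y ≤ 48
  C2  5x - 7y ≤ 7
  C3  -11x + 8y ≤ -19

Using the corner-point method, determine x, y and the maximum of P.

x = 77/37, y = 18/37, maximum P = -506/37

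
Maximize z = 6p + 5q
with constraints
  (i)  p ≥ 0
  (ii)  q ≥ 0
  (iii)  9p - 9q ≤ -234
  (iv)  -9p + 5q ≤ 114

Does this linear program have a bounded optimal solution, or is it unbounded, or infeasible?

From the feasible point (4, 30), moving in the direction (9, 9) keeps every constraint satisfied while z increases without bound.

unbounded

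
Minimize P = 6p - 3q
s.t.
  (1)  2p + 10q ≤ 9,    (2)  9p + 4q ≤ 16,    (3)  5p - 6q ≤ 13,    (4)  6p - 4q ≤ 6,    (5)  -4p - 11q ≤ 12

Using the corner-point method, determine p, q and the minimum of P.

p = -73/6, q = 10/3, minimum P = -83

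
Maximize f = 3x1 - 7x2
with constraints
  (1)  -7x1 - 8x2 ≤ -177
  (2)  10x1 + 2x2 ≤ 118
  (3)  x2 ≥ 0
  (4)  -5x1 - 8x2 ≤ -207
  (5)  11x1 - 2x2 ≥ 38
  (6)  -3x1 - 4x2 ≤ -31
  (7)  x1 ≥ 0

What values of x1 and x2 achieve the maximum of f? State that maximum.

x1 = 53/7, x2 = 148/7, maximum f = -877/7

The optimum lies where 10x1 + 2x2 = 118 and -5x1 - 8x2 = -207.
Solving simultaneously gives x1 = 53/7, x2 = 148/7.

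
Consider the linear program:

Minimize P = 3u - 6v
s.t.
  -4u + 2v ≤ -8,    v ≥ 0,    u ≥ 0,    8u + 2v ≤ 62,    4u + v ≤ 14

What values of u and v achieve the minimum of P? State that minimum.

u = 3, v = 2, minimum P = -3

Corner points and P = 3u - 6v:
  (2, 0) → P = 6
  (3, 2) → P = -3
  (7/2, 0) → P = 21/2

At the optimal vertex, -4u + 2v = -8 and 4u + v = 14.
Solving simultaneously gives u = 3, v = 2.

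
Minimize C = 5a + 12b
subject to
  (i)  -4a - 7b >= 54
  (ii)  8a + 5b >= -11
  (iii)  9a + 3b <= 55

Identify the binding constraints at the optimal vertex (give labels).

(ii) and (iii)

Extreme points and C = 5a + 12b:
  (193/36, -97/9) → C = -3691/36
  (547/51, -706/51) → C = -5737/51
  (44/3, -77/3) → C = -704/3

The minimum is at (44/3, -77/3). Substituting into each constraint, equality holds for (ii) and (iii); the remaining constraints have slack.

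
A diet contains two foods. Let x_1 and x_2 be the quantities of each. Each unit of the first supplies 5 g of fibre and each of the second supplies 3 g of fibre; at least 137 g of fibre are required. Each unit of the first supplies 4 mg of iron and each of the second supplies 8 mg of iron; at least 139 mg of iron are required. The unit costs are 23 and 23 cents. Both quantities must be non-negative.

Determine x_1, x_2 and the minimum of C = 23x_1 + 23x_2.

The feasible region is unbounded (it extends along (0, 1), (1, 0)), but C strictly increases along every unbounded feasible direction, so there is no improving ray and the minimum is attained at a vertex.

The optimum lies where 5x_1 + 3x_2 = 137 and 4x_1 + 8x_2 = 139.
Solving simultaneously gives x_1 = 97/4, x_2 = 21/4.

x_1 = 97/4, x_2 = 21/4, minimum C = 1357/2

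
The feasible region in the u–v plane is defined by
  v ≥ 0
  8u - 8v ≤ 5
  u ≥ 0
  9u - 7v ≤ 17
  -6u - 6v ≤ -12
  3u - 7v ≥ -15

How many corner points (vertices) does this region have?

Pairwise boundary intersections that survive every other constraint:
  (21/16, 11/16)
  (155/32, 135/32)
  (0, 2)
  (0, 15/7)

4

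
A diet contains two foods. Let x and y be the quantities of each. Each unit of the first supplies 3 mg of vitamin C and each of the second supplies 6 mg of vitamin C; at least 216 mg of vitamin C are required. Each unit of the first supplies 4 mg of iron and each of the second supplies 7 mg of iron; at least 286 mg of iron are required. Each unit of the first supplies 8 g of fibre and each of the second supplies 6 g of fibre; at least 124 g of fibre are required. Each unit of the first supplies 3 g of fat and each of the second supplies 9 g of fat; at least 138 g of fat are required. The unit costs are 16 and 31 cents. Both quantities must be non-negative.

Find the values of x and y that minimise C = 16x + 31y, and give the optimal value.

Feasible corners and C = 16x + 31y:
  (0, 286/7) → C = 8866/7
  (72, 0) → C = 1152
  (68, 2) → C = 1150
The feasible region is unbounded (it extends along (0, 1), (1, 0)), but C strictly increases along every unbounded feasible direction, so there is no improving ray and the minimum is attained at a vertex.

x = 68, y = 2, minimum C = 1150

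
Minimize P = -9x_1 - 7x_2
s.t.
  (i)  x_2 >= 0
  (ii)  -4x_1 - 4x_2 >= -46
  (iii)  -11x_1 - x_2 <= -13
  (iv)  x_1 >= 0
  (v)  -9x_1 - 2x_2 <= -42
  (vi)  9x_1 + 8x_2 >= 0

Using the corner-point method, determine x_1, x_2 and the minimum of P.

x_1 = 23/2, x_2 = 0, minimum P = -207/2

Corner points and P = -9x_1 - 7x_2:
  (23/2, 0) → P = -207/2
  (14/3, 0) → P = -42
  (19/7, 123/14) → P = -1203/14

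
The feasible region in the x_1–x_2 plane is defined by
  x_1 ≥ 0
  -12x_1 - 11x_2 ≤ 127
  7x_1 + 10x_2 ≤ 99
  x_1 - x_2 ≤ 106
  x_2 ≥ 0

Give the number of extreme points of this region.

3

Of the 10 pairwise boundary intersections, those satisfying every inequality are:
  (0, 99/10)
  (0, 0)
  (99/7, 0)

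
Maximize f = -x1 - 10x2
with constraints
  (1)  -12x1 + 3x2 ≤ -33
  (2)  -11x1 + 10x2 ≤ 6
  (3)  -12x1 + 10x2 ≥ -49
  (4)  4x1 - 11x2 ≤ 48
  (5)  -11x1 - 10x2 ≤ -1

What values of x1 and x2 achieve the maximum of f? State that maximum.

Vertices and f = -x1 - 10x2:
  (4, 5) → f = -54
  (61/28, -16/7) → f = 579/28
  (55, 611/10) → f = -666

x1 = 61/28, x2 = -16/7, maximum f = 579/28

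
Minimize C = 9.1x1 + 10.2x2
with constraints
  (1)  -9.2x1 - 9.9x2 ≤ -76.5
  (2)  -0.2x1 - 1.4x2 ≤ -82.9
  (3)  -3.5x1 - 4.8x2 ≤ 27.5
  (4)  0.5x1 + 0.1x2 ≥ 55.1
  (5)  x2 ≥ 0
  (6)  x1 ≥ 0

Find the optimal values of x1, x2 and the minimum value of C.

Corner points and C = 9.1x1 + 10.2x2:
  (101.25, 44.75) → C = 1377.825
  (414.5, 0) → C = 3771.95
  (0, 551) → C = 5620.2
The feasible region is unbounded (it extends along (0, 1), (1, 0)), but C strictly increases along every unbounded feasible direction, so there is no improving ray and the minimum is attained at a vertex.

At the optimal vertex, -0.2x1 - 1.4x2 = -82.9 and 0.5x1 + 0.1x2 = 55.1.
Solving simultaneously gives x1 = 101.25, x2 = 44.75.

x1 = 101.25, x2 = 44.75, minimum C = 1377.825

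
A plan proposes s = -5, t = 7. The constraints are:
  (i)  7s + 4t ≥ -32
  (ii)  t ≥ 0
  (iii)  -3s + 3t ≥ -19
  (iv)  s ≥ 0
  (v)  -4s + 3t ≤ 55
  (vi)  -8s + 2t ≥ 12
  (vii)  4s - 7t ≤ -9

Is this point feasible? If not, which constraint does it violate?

not feasible — violates (iv)

Constraint (iv): s = -5, which is not ≥ 0. All other constraints are satisfied.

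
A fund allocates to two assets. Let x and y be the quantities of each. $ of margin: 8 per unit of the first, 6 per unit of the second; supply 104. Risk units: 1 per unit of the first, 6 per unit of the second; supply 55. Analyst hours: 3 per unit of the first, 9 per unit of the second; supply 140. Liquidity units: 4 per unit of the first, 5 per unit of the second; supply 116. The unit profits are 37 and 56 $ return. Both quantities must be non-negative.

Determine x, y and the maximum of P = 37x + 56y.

x = 7, y = 8, maximum P = 707

Extreme points and P = 37x + 56y:
  (0, 0) → P = 0
  (0, 55/6) → P = 1540/3
  (13, 0) → P = 481
  (7, 8) → P = 707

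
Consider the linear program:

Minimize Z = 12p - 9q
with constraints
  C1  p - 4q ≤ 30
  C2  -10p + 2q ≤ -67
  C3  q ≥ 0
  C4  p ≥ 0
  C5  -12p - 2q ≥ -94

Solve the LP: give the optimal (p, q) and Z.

Feasible corners and Z = 12p - 9q:
  (67/10, 0) → Z = 402/5
  (161/22, 34/11) → Z = 60
  (47/6, 0) → Z = 94

The binding constraints are -10p + 2q = -67 and -12p - 2q = -94.
Solving simultaneously gives p = 161/22, q = 34/11.

p = 161/22, q = 34/11, minimum Z = 60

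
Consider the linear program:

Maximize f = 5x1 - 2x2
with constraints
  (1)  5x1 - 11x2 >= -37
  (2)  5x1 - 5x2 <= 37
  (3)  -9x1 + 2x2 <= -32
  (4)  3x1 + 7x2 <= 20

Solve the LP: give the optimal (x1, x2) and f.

x1 = 359/50, x2 = -11/50, maximum f = 1817/50

Corner points and f = 5x1 - 2x2:
  (86/35, -173/35) → f = 776/35
  (359/50, -11/50) → f = 1817/50
  (88/23, 28/23) → f = 384/23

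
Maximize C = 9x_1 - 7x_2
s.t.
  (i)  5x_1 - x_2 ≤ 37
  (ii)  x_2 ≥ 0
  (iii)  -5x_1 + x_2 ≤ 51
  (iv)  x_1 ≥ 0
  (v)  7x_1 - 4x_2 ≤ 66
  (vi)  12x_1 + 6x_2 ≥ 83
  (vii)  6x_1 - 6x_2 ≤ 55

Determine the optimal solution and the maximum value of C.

x_1 = 37/5, x_2 = 0, maximum C = 333/5

The feasible region is unbounded (it extends along (1, 5)), but C strictly decreases along every unbounded feasible direction, so there is no improving ray and the maximum is attained at a vertex.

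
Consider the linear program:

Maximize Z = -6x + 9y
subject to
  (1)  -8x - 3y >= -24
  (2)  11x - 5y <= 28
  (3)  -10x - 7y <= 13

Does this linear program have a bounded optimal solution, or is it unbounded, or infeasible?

From the feasible point (204/73, 40/73), moving in the direction (-3, 8) keeps every constraint satisfied while Z increases without bound.

unbounded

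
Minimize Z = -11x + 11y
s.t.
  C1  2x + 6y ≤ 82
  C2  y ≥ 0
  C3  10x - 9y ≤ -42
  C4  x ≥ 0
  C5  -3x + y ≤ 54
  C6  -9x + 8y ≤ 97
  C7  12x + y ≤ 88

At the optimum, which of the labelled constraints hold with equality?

Vertices and Z = -11x + 11y:
  (81/13, 452/39) → Z = 2299/39
  (37/35, 466/35) → Z = 4719/35
  (0, 14/3) → Z = 154/3
  (0, 97/8) → Z = 1067/8

The minimum is at (0, 14/3). Substituting into each constraint, equality holds for C3 and C4; the remaining constraints have slack.

C3 and C4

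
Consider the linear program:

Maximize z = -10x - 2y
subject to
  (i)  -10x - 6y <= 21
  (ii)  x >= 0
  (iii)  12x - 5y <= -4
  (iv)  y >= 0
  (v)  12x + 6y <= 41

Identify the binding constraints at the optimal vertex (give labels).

(ii) and (iii)

Vertices and z = -10x - 2y:
  (0, 4/5) → z = -8/5
  (0, 41/6) → z = -41/3
  (181/132, 45/11) → z = -1445/66

The maximum is at (0, 4/5). Substituting into each constraint, equality holds for (ii) and (iii); the remaining constraints have slack.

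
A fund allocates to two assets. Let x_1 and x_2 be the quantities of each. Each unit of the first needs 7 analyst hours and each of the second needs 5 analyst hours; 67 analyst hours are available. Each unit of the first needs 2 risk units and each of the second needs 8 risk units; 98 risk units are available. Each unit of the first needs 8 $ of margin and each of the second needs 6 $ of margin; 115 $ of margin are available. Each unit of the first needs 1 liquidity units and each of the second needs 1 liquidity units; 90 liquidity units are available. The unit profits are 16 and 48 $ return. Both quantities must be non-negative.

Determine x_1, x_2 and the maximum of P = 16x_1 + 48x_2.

x_1 = 1, x_2 = 12, maximum P = 592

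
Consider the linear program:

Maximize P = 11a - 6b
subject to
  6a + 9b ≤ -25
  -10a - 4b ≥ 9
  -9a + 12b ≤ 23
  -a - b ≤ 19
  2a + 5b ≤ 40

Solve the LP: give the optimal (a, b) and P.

Extreme points and P = 11a - 6b:
  (19/66, -98/33) → P = 1385/66
  (-169/51, -29/51) → P = -1685/51
  (67/6, -181/6) → P = 1823/6
  (-251/21, -148/21) → P = -1873/21

a = 67/6, b = -181/6, maximum P = 1823/6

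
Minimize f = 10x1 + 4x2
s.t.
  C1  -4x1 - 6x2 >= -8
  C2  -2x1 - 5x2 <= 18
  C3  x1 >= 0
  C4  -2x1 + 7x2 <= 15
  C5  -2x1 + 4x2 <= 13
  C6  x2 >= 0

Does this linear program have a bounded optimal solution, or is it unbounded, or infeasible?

bounded optimum

Vertices and f = 10x1 + 4x2:
  (0, 4/3) → f = 16/3
  (2, 0) → f = 20
  (0, 0) → f = 0
The feasible region has finitely many vertices and no improving ray; the minimum is 0 at (0, 0).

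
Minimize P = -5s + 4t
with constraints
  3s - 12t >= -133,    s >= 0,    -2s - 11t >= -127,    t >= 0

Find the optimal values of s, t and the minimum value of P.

Corner points and P = -5s + 4t:
  (0, 133/12) → P = 133/3
  (61/57, 647/57) → P = 761/19
  (0, 0) → P = 0
  (127/2, 0) → P = -635/2

At the optimal vertex, -2s - 11t = -127 and t = 0.
Solving simultaneously gives s = 127/2, t = 0.

s = 127/2, t = 0, minimum P = -635/2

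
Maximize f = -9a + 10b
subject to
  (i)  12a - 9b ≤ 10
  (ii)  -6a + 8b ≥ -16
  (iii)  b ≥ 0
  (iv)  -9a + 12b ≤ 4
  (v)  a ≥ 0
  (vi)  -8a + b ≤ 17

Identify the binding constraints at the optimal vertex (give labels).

Corner points and f = -9a + 10b:
  (5/6, 0) → f = -15/2
  (52/21, 46/21) → f = -8/21
  (0, 0) → f = 0
  (0, 1/3) → f = 10/3

The maximum is at (0, 1/3). Substituting into each constraint, equality holds for (iv) and (v); the remaining constraints have slack.

(iv) and (v)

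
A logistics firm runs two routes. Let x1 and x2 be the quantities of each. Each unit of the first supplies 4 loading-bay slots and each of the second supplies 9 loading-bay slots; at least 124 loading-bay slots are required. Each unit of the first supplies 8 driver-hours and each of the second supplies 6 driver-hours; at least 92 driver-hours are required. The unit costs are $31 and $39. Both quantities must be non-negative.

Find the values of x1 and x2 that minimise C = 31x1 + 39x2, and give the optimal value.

x1 = 7/4, x2 = 13, minimum C = 2245/4

Vertices and C = 31x1 + 39x2:
  (0, 46/3) → C = 598
  (31, 0) → C = 961
  (7/4, 13) → C = 2245/4
The feasible region is unbounded (it extends along (0, 1), (1, 0)), but C strictly increases along every unbounded feasible direction, so there is no improving ray and the minimum is attained at a vertex.

At the optimal vertex, 4x1 + 9x2 = 124 and 8x1 + 6x2 = 92.
Solving simultaneously gives x1 = 7/4, x2 = 13.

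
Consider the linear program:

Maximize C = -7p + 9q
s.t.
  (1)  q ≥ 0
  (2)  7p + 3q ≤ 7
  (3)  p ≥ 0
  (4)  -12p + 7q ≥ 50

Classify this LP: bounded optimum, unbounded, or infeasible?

The boundaries q = 0 and 7p + 3q = 7 meet at (1, 0), but that point violates -12p + 7q ≥ 50. Every candidate vertex is excluded by some other constraint, so the feasible region is empty.

infeasible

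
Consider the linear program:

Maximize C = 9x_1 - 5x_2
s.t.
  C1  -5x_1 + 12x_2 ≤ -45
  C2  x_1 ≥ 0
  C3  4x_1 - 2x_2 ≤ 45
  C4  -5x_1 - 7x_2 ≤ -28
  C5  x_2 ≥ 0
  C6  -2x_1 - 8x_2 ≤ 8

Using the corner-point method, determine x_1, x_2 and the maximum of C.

Corner points and C = 9x_1 - 5x_2:
  (225/19, 45/38) → C = 3825/38
  (9, 0) → C = 81
  (45/4, 0) → C = 405/4

At the optimal vertex, 4x_1 - 2x_2 = 45 and x_2 = 0.
Solving simultaneously gives x_1 = 45/4, x_2 = 0.

x_1 = 45/4, x_2 = 0, maximum C = 405/4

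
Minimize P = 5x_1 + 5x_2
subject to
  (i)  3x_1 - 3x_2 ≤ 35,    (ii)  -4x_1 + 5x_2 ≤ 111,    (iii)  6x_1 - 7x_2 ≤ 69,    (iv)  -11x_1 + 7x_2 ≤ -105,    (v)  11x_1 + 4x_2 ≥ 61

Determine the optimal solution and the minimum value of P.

Feasible corners and P = 5x_1 + 5x_2:
  (508/3, 473/3) → P = 1635
  (38/3, 1) → P = 205/3
  (434/9, 547/9) → P = 545
  (36/5, -129/35) → P = 123/7

At the optimal vertex, 6x_1 - 7x_2 = 69 and -11x_1 + 7x_2 = -105.
Solving simultaneously gives x_1 = 36/5, x_2 = -129/35.

x_1 = 36/5, x_2 = -129/35, minimum P = 123/7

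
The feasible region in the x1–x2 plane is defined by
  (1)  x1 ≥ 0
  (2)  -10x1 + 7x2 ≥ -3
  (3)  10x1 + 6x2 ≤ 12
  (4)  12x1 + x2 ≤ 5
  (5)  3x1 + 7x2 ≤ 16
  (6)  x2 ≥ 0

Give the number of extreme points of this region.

5

Of the 15 pairwise boundary intersections, those satisfying every inequality are:
  (0, 2)
  (0, 0)
  (19/47, 7/47)
  (3/10, 0)
  (9/31, 47/31)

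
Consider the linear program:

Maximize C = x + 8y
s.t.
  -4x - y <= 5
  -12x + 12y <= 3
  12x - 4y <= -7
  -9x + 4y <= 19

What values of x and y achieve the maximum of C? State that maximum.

Vertices and C = x + 8y:
  (-21/20, -4/5) → C = -149/20
  (-27/28, -8/7) → C = -283/28
  (-3/4, -1/2) → C = -19/4

The binding constraints are -12x + 12y = 3 and 12x - 4y = -7.
Solving simultaneously gives x = -3/4, y = -1/2.

x = -3/4, y = -1/2, maximum C = -19/4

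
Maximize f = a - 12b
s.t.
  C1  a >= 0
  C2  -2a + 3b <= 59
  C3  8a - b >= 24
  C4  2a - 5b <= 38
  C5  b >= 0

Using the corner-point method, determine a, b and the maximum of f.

a = 19, b = 0, maximum f = 19

Vertices and f = a - 12b:
  (131/22, 260/11) → f = -6109/22
  (3, 0) → f = 3
  (19, 0) → f = 19
The feasible region is unbounded (it extends along (3, 2), (5, 2)), but f strictly decreases along every unbounded feasible direction, so there is no improving ray and the maximum is attained at a vertex.

The binding constraints are 2a - 5b = 38 and b = 0.
Solving simultaneously gives a = 19, b = 0.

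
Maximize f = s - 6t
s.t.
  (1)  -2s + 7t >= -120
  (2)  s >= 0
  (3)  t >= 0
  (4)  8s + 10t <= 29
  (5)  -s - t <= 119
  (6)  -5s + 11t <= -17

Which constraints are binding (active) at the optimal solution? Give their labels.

(3) and (4)

Vertices and f = s - 6t:
  (29/8, 0) → f = 29/8
  (17/5, 0) → f = 17/5
  (163/46, 3/46) → f = 145/46

The maximum is at (29/8, 0). Substituting into each constraint, equality holds for (3) and (4); the remaining constraints have slack.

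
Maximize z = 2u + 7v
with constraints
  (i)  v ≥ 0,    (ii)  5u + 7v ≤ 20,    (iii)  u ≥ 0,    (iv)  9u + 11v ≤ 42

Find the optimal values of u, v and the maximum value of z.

u = 0, v = 20/7, maximum z = 20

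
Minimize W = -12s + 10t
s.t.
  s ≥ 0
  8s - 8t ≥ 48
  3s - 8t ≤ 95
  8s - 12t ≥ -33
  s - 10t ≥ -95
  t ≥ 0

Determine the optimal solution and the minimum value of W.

s = 855/11, t = 190/11, minimum W = -760

Vertices and W = -12s + 10t:
  (155/9, 101/9) → W = -850/9
  (6, 0) → W = -72
  (855/11, 190/11) → W = -760
  (95/3, 0) → W = -380

The optimum lies where 3s - 8t = 95 and s - 10t = -95.
Solving simultaneously gives s = 855/11, t = 190/11.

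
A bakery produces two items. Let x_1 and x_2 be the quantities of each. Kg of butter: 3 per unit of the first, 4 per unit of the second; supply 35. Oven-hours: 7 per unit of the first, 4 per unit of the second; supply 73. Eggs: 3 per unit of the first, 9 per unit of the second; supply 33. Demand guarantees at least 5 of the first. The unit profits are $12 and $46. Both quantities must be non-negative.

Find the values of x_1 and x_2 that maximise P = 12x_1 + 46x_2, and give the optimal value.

The binding constraints are 3x_1 + 9x_2 = 33 and x_1 = 5.
Solving simultaneously gives x_1 = 5, x_2 = 2.

x_1 = 5, x_2 = 2, maximum P = 152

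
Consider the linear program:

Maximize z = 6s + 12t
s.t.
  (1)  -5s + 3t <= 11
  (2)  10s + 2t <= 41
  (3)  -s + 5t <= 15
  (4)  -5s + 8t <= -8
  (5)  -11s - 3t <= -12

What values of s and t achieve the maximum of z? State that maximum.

s = 172/45, t = 25/18, maximum z = 198/5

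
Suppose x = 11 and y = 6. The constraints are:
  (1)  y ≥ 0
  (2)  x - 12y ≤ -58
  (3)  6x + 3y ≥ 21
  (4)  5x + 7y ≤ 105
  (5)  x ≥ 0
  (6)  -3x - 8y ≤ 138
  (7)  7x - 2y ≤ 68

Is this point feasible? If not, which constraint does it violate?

(1): 6 ≥ 0 ✓
(2): -61 ≤ -58 ✓
(3): 84 ≥ 21 ✓
(4): 97 ≤ 105 ✓
(5): 11 ≥ 0 ✓
(6): -81 ≤ 138 ✓
(7): 65 ≤ 68 ✓

feasible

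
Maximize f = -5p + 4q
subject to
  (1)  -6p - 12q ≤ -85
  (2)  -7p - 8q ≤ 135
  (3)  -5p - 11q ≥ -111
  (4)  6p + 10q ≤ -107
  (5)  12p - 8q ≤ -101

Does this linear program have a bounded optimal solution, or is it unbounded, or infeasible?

infeasible

The boundaries -6p - 12q = -85 and -7p - 8q = 135 meet at (-575/9, 1405/36), but that point violates 6p + 10q ≤ -107. Every candidate vertex is excluded by some other constraint, so the feasible region is empty.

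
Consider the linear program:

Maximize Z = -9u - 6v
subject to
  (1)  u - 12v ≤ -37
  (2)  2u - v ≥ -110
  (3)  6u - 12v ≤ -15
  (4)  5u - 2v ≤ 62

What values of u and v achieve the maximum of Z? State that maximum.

u = -1283/23, v = -36/23, maximum Z = 11763/23

Vertices and Z = -9u - 6v:
  (-1283/23, -36/23) → Z = 11763/23
  (22/5, 69/20) → Z = -603/10
  (282, 674) → Z = -6582
  (129/8, 149/16) → Z = -201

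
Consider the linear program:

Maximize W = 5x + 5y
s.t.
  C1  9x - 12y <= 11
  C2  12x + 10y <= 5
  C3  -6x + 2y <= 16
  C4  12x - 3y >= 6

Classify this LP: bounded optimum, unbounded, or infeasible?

Corner points and W = 5x + 5y:
  (85/117, -29/78) → W = 415/234
  (1/3, -2/3) → W = -5/3
  (25/52, -1/13) → W = 105/52
The feasible region has finitely many vertices and no improving ray; the maximum is 105/52 at (25/52, -1/13).

bounded optimum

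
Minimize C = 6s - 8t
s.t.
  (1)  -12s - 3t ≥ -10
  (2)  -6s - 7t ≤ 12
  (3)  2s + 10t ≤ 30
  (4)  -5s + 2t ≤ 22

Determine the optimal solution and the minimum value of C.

s = -80/27, t = 97/27, minimum C = -1256/27

Vertices and C = 6s - 8t:
  (53/33, -34/11) → C = 378/11
  (5/57, 170/57) → C = -70/3
  (-178/47, 72/47) → C = -1644/47
  (-80/27, 97/27) → C = -1256/27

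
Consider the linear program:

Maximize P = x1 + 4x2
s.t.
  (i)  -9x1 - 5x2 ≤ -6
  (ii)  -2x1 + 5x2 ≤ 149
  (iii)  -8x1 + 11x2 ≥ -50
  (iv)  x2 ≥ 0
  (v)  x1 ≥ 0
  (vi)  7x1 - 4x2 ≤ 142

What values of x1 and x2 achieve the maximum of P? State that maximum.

x1 = 1306/27, x2 = 1327/27, maximum P = 6614/27

Vertices and P = x1 + 4x2:
  (2/3, 0) → P = 2/3
  (0, 6/5) → P = 24/5
  (0, 149/5) → P = 596/5
  (1306/27, 1327/27) → P = 6614/27
  (25/4, 0) → P = 25/4
  (454/15, 262/15) → P = 1502/15

At the optimal vertex, -2x1 + 5x2 = 149 and 7x1 - 4x2 = 142.
Solving simultaneously gives x1 = 1306/27, x2 = 1327/27.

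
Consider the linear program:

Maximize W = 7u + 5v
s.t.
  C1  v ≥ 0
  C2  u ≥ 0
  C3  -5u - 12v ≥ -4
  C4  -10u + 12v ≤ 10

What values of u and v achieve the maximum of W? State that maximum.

Extreme points and W = 7u + 5v:
  (0, 0) → W = 0
  (4/5, 0) → W = 28/5
  (0, 1/3) → W = 5/3

The binding constraints are v = 0 and -5u - 12v = -4.
Solving simultaneously gives u = 4/5, v = 0.

u = 4/5, v = 0, maximum W = 28/5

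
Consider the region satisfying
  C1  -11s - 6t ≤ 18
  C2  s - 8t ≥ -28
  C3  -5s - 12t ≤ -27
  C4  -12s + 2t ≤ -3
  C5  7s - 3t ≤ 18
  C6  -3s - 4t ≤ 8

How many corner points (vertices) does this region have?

4

The feasible vertices (each the meet of two boundaries and inside every other half-plane) are:
  (40/47, 339/94)
  (228/53, 214/53)
  (45/77, 309/154)
  (3, 1)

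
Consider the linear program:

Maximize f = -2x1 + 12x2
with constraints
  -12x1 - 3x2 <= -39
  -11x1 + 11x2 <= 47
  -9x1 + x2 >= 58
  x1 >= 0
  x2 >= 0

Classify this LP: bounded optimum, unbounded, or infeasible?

infeasible

The boundaries -12x1 - 3x2 = -39 and -11x1 + 11x2 = 47 meet at (96/55, 331/55), but that point violates -9x1 + x2 ≥ 58. Every candidate vertex is excluded by some other constraint, so the feasible region is empty.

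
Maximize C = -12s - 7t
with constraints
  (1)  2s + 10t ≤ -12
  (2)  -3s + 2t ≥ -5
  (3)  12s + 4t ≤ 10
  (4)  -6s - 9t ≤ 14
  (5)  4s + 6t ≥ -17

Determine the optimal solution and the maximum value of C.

Corner points and C = -12s - 7t:
  (13/17, -23/17) → C = 5/17
  (-16/21, -22/21) → C = 346/21
  (17/39, -24/13) → C = 100/13

s = -16/21, t = -22/21, maximum C = 346/21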